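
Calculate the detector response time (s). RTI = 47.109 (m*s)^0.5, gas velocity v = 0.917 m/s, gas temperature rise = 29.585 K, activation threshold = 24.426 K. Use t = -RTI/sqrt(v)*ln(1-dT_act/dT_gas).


dT_act/dT_gas = 0.82562
ln(1 - 0.82562) = -1.7465
t = -47.109 / sqrt(0.917) * -1.7465 = 85.920 s

85.920 s


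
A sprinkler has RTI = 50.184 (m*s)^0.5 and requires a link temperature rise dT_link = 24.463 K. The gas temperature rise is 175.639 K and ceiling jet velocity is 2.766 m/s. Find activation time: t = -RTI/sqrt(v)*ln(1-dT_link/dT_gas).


dT_link/dT_gas = 0.13928
ln(1 - 0.13928) = -0.14999
t = -50.184 / sqrt(2.766) * -0.14999 = 4.5257 s

4.5257 s


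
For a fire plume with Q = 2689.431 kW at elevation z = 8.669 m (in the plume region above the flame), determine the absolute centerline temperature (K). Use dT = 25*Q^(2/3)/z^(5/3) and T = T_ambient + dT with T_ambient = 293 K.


Q^(2/3) = 193.39
z^(5/3) = 36.583
dT = 25 * 193.39 / 36.583 = 132.16 K
T = 293 + 132.16 = 425.16 K

425.16 K


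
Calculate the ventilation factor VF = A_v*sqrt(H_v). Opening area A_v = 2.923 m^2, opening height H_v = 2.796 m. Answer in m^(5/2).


sqrt(H_v) = 1.6721
VF = 2.923 * 1.6721 = 4.8876 m^(5/2)

4.8876 m^(5/2)


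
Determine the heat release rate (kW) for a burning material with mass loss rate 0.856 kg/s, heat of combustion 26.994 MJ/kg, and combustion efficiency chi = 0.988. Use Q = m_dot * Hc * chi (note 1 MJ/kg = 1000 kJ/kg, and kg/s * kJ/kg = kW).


Hc = 26.994 MJ/kg = 26.994 * 1000 kJ/kg = 26994 kJ/kg
Q = 0.856 kg/s * 26994 kJ/kg * 0.988 = 22830 kW

22830 kW


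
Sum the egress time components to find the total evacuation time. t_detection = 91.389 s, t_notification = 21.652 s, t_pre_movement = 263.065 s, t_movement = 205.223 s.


Total = 91.389 + 21.652 + 263.065 + 205.223 = 581.329 s

581.329 s


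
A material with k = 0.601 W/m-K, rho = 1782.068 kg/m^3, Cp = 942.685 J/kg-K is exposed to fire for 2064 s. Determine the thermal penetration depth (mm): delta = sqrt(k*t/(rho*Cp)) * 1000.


alpha = 0.601 / (1782.068 * 942.685) = 3.5775e-07 m^2/s
alpha * t = 0.00073840
delta = sqrt(0.00073840) * 1000 = 27.174 mm

27.174 mm


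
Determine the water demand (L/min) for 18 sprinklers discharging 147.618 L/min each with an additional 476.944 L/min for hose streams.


Sprinkler demand = 18 * 147.618 = 2657.124 L/min
Total = 2657.124 + 476.944 = 3134.068 L/min

3134.068 L/min


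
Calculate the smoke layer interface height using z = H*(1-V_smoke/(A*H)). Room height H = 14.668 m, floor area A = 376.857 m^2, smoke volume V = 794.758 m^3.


V/(A*H) = 0.14378
1 - 0.14378 = 0.85622
z = 14.668 * 0.85622 = 12.559 m

12.559 m


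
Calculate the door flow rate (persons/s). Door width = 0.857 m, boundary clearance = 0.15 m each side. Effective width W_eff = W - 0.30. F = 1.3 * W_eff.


W_eff = 0.857 - 0.30 = 0.557 m
F = 1.3 * 0.557 = 0.72410 persons/s

0.72410 persons/s


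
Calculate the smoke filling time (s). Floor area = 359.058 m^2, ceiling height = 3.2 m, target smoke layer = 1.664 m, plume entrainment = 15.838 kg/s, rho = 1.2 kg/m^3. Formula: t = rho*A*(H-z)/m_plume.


H - z = 1.536 m
t = 1.2 * 359.058 * 1.536 / 15.838 = 41.787 s

41.787 s


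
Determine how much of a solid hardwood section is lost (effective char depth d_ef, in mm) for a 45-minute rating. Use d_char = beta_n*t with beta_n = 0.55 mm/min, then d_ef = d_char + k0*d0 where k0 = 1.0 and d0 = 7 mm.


d_char = 0.55 * 45 = 24.75 mm
d_ef = 24.75 + 1.0*7 = 31.75 mm

31.75 mm


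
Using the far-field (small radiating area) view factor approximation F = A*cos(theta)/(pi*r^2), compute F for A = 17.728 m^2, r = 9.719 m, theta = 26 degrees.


cos(26 deg) = 0.89879
pi*r^2 = 296.75
F = 17.728 * 0.89879 / 296.75 = 0.053694

0.053694


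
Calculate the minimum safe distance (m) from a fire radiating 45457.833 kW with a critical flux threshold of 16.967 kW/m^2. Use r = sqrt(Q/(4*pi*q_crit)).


4*pi*q_crit = 213.21
Q/(4*pi*q_crit) = 213.20
r = sqrt(213.20) = 14.601 m

14.601 m


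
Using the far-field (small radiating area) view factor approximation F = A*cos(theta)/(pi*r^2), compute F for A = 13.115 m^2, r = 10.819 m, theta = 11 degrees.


cos(11 deg) = 0.98163
pi*r^2 = 367.73
F = 13.115 * 0.98163 / 367.73 = 0.035010

0.035010


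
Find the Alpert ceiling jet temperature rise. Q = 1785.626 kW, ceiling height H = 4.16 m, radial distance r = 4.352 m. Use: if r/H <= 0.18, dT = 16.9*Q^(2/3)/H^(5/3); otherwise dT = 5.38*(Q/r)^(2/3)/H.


r/H = 4.352 / 4.16 = 1.0462
r/H > 0.18, so dT = 5.38*(Q/r)^(2/3)/H
Q/r = 410.30
(Q/r)^(2/3) = 55.216
dT = 5.38 * 55.216 / 4.16 = 71.410 K

71.410 K


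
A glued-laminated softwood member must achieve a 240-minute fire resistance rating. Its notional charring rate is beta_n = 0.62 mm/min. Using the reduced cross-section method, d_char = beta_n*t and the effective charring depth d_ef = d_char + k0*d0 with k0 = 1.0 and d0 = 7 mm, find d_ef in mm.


d_char = 0.62 * 240 = 148.8 mm
d_ef = 148.8 + 1.0*7 = 155.8 mm

155.8 mm


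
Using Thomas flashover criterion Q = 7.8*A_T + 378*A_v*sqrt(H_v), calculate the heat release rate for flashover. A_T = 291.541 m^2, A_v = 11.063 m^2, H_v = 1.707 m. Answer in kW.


7.8*A_T = 2274.0
sqrt(H_v) = 1.3065
378*A_v*sqrt(H_v) = 5463.6
Q = 2274.0 + 5463.6 = 7737.7 kW

7737.7 kW


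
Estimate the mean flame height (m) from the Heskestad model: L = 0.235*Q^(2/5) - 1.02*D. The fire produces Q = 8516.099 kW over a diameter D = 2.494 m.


Q^(2/5) = 37.333
0.235 * Q^(2/5) = 8.7733
1.02 * D = 2.5439
L = 6.2294 m

6.2294 m


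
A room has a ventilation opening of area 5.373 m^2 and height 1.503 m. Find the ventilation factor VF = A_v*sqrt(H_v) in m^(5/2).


sqrt(H_v) = 1.2260
VF = 5.373 * 1.2260 = 6.5871 m^(5/2)

6.5871 m^(5/2)


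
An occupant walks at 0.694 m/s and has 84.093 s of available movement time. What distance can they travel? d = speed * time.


d = 0.694 * 84.093 = 58.361 m

58.361 m


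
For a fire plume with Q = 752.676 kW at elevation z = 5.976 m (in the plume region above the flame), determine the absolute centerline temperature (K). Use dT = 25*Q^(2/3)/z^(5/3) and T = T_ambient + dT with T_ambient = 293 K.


Q^(2/3) = 82.744
z^(5/3) = 19.680
dT = 25 * 82.744 / 19.680 = 105.11 K
T = 293 + 105.11 = 398.11 K

398.11 K


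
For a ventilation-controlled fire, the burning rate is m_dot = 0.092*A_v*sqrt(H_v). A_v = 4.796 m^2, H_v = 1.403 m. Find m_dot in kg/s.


sqrt(H_v) = 1.1845
m_dot = 0.092 * 4.796 * 1.1845 = 0.52263 kg/s

0.52263 kg/s


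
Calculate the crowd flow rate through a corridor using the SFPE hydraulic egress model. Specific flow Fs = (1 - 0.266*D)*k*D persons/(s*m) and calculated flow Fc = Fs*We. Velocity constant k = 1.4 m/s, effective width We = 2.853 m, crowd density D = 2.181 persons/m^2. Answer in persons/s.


1 - 0.266*D = 1 - 0.266*2.181 = 0.41985
Fs = 0.41985 * 1.4 * 2.181 = 1.2820 persons/(s*m)
Fc = 1.2820 * 2.853 = 3.6575 persons/s

3.6575 persons/s


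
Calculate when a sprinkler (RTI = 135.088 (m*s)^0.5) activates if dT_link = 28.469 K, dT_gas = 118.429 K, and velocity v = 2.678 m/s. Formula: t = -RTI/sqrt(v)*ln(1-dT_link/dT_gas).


dT_link/dT_gas = 0.24039
ln(1 - 0.24039) = -0.27495
t = -135.088 / sqrt(2.678) * -0.27495 = 22.697 s

22.697 s


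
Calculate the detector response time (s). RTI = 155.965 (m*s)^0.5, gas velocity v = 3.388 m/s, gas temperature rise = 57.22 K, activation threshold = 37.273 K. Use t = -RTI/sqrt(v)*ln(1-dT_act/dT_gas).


dT_act/dT_gas = 0.65140
ln(1 - 0.65140) = -1.0538
t = -155.965 / sqrt(3.388) * -1.0538 = 89.294 s

89.294 s


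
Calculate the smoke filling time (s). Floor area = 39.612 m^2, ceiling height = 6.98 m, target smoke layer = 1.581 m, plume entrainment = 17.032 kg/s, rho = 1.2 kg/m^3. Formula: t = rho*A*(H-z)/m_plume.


H - z = 5.399 m
t = 1.2 * 39.612 * 5.399 / 17.032 = 15.068 s

15.068 s


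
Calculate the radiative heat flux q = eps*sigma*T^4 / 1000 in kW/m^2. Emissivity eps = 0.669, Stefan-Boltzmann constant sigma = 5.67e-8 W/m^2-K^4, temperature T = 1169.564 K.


T^4 = 1.8711e+12
q = 0.669 * 5.67e-8 * 1.8711e+12 / 1000 = 70.975 kW/m^2

70.975 kW/m^2


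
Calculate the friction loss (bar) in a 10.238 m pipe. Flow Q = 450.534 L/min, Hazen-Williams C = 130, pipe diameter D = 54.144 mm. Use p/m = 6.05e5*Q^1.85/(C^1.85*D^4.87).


Q^1.85 = 81170
C^1.85 = 8143.2
D^4.87 = 2.7694e+08
p/m = 0.021775 bar/m
p_total = 0.021775 * 10.238 = 0.22294 bar

0.22294 bar


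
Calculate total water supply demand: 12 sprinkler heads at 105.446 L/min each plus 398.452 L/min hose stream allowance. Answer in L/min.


Sprinkler demand = 12 * 105.446 = 1265.352 L/min
Total = 1265.352 + 398.452 = 1663.804 L/min

1663.804 L/min


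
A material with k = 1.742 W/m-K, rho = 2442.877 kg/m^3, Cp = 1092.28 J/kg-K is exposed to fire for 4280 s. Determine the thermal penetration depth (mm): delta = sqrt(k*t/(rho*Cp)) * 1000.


alpha = 1.742 / (2442.877 * 1092.28) = 6.5285e-07 m^2/s
alpha * t = 0.0027942
delta = sqrt(0.0027942) * 1000 = 52.860 mm

52.860 mm


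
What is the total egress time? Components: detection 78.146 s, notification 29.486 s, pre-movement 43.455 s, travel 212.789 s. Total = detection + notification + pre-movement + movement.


Total = 78.146 + 29.486 + 43.455 + 212.789 = 363.876 s

363.876 s


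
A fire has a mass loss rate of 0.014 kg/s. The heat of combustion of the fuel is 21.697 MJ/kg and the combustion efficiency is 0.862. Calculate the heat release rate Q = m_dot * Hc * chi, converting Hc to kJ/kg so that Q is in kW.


Hc = 21.697 MJ/kg = 21.697 * 1000 kJ/kg = 21697 kJ/kg
Q = 0.014 kg/s * 21697 kJ/kg * 0.862 = 261.84 kW

261.84 kW


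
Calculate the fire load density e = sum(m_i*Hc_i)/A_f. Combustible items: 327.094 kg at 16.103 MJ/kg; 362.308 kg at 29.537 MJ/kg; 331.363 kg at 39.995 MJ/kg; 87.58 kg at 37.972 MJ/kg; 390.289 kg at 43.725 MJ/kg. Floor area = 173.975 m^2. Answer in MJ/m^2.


Total energy = 327.094*16.103 + 362.308*29.537 + 331.363*39.995 + 87.58*37.972 + 390.289*43.725
= 5267.195 + 10701.49 + 13252.86 + 3325.588 + 17065.39
= 49612.52 MJ
e = 49612.52 / 173.975 = 285.17 MJ/m^2

285.17 MJ/m^2


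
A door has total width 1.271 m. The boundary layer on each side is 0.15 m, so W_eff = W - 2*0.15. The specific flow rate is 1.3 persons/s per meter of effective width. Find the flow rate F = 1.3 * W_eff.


W_eff = 1.271 - 0.30 = 0.971 m
F = 1.3 * 0.971 = 1.2623 persons/s

1.2623 persons/s


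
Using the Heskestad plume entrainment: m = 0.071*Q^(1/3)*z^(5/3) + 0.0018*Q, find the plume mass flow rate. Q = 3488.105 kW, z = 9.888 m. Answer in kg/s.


Q^(1/3) = 15.166
z^(5/3) = 45.553
First term = 0.071 * 15.166 * 45.553 = 49.050
Second term = 0.0018 * 3488.105 = 6.2786
m = 55.328 kg/s

55.328 kg/s


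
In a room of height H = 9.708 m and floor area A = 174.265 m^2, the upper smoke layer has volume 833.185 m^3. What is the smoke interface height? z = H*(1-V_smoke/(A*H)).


V/(A*H) = 0.49249
1 - 0.49249 = 0.50751
z = 9.708 * 0.50751 = 4.9269 m

4.9269 m


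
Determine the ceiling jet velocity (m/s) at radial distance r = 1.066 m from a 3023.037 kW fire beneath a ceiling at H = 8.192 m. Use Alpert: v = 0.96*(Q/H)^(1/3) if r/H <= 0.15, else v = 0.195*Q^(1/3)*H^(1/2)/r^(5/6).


r/H = 1.066 / 8.192 = 0.13013
r/H <= 0.15, so v = 0.96*(Q/H)^(1/3)
Q/H = 369.02
(Q/H)^(1/3) = 7.1727
v = 0.96 * 7.1727 = 6.8858 m/s

6.8858 m/s


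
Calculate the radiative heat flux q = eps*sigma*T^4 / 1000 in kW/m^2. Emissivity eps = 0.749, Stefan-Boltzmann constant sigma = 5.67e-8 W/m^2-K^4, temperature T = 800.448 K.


T^4 = 4.1052e+11
q = 0.749 * 5.67e-8 * 4.1052e+11 / 1000 = 17.434 kW/m^2

17.434 kW/m^2


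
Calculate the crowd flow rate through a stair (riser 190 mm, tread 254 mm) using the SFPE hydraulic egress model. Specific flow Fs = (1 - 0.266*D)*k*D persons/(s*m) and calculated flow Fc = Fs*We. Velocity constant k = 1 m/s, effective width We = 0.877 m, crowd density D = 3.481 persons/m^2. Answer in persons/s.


1 - 0.266*D = 1 - 0.266*3.481 = 0.074054
Fs = 0.074054 * 1 * 3.481 = 0.25778 persons/(s*m)
Fc = 0.25778 * 0.877 = 0.22607 persons/s

0.22607 persons/s


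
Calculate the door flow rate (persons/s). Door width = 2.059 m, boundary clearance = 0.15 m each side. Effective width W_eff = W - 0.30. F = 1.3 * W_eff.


W_eff = 2.059 - 0.30 = 1.759 m
F = 1.3 * 1.759 = 2.2867 persons/s

2.2867 persons/s


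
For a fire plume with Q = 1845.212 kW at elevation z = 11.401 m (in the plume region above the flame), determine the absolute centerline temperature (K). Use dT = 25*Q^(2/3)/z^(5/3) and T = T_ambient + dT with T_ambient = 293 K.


Q^(2/3) = 150.44
z^(5/3) = 57.753
dT = 25 * 150.44 / 57.753 = 65.123 K
T = 293 + 65.123 = 358.12 K

358.12 K


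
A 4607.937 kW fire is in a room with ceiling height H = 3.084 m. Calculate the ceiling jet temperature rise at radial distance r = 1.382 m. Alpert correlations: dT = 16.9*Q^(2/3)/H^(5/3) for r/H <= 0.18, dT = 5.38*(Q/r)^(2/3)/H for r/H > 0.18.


r/H = 1.382 / 3.084 = 0.44812
r/H > 0.18, so dT = 5.38*(Q/r)^(2/3)/H
Q/r = 3334.3
(Q/r)^(2/3) = 223.19
dT = 5.38 * 223.19 / 3.084 = 389.34 K

389.34 K


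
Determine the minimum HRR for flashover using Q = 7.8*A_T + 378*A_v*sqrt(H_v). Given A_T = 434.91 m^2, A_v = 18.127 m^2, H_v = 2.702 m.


7.8*A_T = 3392.298
sqrt(H_v) = 1.6438
378*A_v*sqrt(H_v) = 11263
Q = 3392.298 + 11263 = 14655 kW

14655 kW


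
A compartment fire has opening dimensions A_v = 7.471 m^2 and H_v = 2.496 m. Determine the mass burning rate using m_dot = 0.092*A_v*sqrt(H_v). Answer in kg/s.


sqrt(H_v) = 1.5799
m_dot = 0.092 * 7.471 * 1.5799 = 1.0859 kg/s

1.0859 kg/s


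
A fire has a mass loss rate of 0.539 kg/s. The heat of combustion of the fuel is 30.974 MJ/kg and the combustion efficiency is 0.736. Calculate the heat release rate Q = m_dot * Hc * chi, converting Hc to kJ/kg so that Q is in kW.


Hc = 30.974 MJ/kg = 30.974 * 1000 kJ/kg = 30974 kJ/kg
Q = 0.539 kg/s * 30974 kJ/kg * 0.736 = 12288 kW

12288 kW


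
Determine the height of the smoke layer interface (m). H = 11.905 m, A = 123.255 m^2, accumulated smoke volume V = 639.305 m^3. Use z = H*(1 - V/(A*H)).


V/(A*H) = 0.43569
1 - 0.43569 = 0.56431
z = 11.905 * 0.56431 = 6.7182 m

6.7182 m


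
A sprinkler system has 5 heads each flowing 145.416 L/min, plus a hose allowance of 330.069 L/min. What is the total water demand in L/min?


Sprinkler demand = 5 * 145.416 = 727.08 L/min
Total = 727.08 + 330.069 = 1057.149 L/min

1057.149 L/min


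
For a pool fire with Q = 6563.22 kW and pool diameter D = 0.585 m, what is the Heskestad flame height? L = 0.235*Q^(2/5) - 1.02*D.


Q^(2/5) = 33.639
0.235 * Q^(2/5) = 7.9052
1.02 * D = 0.59670
L = 7.3085 m

7.3085 m


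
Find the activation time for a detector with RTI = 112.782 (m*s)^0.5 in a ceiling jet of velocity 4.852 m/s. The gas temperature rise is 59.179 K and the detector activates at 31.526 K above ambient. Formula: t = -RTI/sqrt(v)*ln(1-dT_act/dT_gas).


dT_act/dT_gas = 0.53272
ln(1 - 0.53272) = -0.76083
t = -112.782 / sqrt(4.852) * -0.76083 = 38.955 s

38.955 s


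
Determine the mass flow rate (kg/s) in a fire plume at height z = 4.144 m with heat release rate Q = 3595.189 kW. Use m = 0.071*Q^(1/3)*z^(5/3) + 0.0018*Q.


Q^(1/3) = 15.319
z^(5/3) = 10.691
First term = 0.071 * 15.319 * 10.691 = 11.629
Second term = 0.0018 * 3595.189 = 6.4713
m = 18.100 kg/s

18.100 kg/s


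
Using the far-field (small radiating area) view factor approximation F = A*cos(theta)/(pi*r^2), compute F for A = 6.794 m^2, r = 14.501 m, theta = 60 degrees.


cos(60 deg) = 0.5
pi*r^2 = 660.61
F = 6.794 * 0.5 / 660.61 = 0.0051422

0.0051422


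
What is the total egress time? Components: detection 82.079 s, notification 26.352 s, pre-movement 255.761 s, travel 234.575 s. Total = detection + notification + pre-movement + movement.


Total = 82.079 + 26.352 + 255.761 + 234.575 = 598.767 s

598.767 s


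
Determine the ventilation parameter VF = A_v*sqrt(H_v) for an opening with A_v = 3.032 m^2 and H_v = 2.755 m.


sqrt(H_v) = 1.6598
VF = 3.032 * 1.6598 = 5.0326 m^(5/2)

5.0326 m^(5/2)


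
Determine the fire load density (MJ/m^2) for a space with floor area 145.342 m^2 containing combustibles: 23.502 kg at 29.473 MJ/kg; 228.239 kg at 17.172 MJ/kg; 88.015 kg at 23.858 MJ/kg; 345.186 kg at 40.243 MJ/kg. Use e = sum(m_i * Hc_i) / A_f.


Total energy = 23.502*29.473 + 228.239*17.172 + 88.015*23.858 + 345.186*40.243
= 692.6744 + 3919.320 + 2099.862 + 13891.32
= 20603.18 MJ
e = 20603.18 / 145.342 = 141.76 MJ/m^2

141.76 MJ/m^2


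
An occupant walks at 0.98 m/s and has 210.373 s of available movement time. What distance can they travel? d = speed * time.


d = 0.98 * 210.373 = 206.17 m

206.17 m


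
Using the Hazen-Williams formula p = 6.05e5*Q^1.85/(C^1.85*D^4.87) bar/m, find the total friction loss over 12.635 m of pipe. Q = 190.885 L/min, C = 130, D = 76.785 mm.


Q^1.85 = 16574
C^1.85 = 8143.2
D^4.87 = 1.5181e+09
p/m = 0.00081113 bar/m
p_total = 0.00081113 * 12.635 = 0.010249 bar

0.010249 bar


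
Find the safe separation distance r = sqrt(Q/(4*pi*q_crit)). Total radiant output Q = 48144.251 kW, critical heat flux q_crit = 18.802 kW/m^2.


4*pi*q_crit = 236.27
Q/(4*pi*q_crit) = 203.77
r = sqrt(203.77) = 14.275 m

14.275 m


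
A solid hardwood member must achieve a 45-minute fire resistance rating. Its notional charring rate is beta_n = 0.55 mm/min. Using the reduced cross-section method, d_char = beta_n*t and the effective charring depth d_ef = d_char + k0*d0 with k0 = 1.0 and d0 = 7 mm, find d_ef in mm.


d_char = 0.55 * 45 = 24.75 mm
d_ef = 24.75 + 1.0*7 = 31.75 mm

31.75 mm


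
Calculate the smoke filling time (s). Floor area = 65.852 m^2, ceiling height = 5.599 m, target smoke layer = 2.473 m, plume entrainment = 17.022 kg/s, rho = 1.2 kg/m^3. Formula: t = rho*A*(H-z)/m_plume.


H - z = 3.126 m
t = 1.2 * 65.852 * 3.126 / 17.022 = 14.512 s

14.512 s


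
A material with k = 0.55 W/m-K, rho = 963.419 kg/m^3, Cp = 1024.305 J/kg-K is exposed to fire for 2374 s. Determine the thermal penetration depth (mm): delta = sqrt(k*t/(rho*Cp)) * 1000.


alpha = 0.55 / (963.419 * 1024.305) = 5.5734e-07 m^2/s
alpha * t = 0.0013231
delta = sqrt(0.0013231) * 1000 = 36.375 mm

36.375 mm


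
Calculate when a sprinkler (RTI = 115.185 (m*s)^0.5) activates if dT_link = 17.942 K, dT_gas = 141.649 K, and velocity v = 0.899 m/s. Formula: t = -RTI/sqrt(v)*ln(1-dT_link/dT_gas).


dT_link/dT_gas = 0.12667
ln(1 - 0.12667) = -0.13544
t = -115.185 / sqrt(0.899) * -0.13544 = 16.453 s

16.453 s


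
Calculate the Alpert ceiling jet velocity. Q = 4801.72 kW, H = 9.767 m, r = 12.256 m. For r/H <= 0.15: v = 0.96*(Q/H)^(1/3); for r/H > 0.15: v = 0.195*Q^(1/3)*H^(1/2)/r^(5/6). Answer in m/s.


r/H = 12.256 / 9.767 = 1.2548
r/H > 0.15, so v = 0.195*Q^(1/3)*H^(1/2)/r^(5/6)
Q^(1/3) = 16.871
H^(1/2) = 3.1252
r^(5/6) = 8.0716
v = 0.195 * 16.871 * 3.1252 / 8.0716 = 1.2738 m/s

1.2738 m/s


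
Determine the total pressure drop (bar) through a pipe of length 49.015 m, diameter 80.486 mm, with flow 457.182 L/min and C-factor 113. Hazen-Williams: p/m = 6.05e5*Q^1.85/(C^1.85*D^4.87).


Q^1.85 = 83400
C^1.85 = 6283.4
D^4.87 = 1.9092e+09
p/m = 0.0042060 bar/m
p_total = 0.0042060 * 49.015 = 0.20616 bar

0.20616 bar


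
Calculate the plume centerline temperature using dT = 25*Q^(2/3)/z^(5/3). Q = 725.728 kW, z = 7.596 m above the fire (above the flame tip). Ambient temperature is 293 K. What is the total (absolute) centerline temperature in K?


Q^(2/3) = 80.757
z^(5/3) = 29.352
dT = 25 * 80.757 / 29.352 = 68.783 K
T = 293 + 68.783 = 361.78 K

361.78 K


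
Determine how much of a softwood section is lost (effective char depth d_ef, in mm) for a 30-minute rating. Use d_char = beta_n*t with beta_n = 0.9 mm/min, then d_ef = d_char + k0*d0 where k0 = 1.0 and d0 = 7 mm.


d_char = 0.9 * 30 = 27 mm
d_ef = 27 + 1.0*7 = 34 mm

34 mm


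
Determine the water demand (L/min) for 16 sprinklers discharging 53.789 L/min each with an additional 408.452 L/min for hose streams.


Sprinkler demand = 16 * 53.789 = 860.624 L/min
Total = 860.624 + 408.452 = 1269.076 L/min

1269.076 L/min


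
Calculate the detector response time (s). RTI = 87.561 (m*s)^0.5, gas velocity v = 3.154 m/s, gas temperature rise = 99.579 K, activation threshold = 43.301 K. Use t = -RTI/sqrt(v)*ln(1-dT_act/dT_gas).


dT_act/dT_gas = 0.43484
ln(1 - 0.43484) = -0.57065
t = -87.561 / sqrt(3.154) * -0.57065 = 28.135 s

28.135 s


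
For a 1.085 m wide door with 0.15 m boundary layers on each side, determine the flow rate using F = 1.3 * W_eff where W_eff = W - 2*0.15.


W_eff = 1.085 - 0.30 = 0.785 m
F = 1.3 * 0.785 = 1.0205 persons/s

1.0205 persons/s


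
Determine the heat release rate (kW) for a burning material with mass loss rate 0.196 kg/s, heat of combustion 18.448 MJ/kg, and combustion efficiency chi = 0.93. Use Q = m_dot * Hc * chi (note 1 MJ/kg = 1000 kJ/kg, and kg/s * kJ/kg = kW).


Hc = 18.448 MJ/kg = 18.448 * 1000 kJ/kg = 18448 kJ/kg
Q = 0.196 kg/s * 18448 kJ/kg * 0.93 = 3362.7 kW

3362.7 kW


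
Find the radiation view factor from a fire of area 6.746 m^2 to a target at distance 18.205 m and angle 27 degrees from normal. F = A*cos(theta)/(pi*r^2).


cos(27 deg) = 0.89101
pi*r^2 = 1041.2
F = 6.746 * 0.89101 / 1041.2 = 0.0057729

0.0057729


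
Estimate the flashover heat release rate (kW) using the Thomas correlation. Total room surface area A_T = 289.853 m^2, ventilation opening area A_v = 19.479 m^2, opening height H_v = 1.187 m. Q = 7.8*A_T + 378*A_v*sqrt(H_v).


7.8*A_T = 2260.9
sqrt(H_v) = 1.0895
378*A_v*sqrt(H_v) = 8022.0
Q = 2260.9 + 8022.0 = 10283 kW

10283 kW


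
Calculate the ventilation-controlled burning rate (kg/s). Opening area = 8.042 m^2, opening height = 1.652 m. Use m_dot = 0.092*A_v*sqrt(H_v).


sqrt(H_v) = 1.2853
m_dot = 0.092 * 8.042 * 1.2853 = 0.95095 kg/s

0.95095 kg/s


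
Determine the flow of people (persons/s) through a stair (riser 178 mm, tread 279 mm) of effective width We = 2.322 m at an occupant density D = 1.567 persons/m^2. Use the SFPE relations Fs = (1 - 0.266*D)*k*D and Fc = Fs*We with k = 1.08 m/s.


1 - 0.266*D = 1 - 0.266*1.567 = 0.58318
Fs = 0.58318 * 1.08 * 1.567 = 0.98695 persons/(s*m)
Fc = 0.98695 * 2.322 = 2.2917 persons/s

2.2917 persons/s


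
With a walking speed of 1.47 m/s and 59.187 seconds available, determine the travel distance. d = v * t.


d = 1.47 * 59.187 = 87.005 m

87.005 m


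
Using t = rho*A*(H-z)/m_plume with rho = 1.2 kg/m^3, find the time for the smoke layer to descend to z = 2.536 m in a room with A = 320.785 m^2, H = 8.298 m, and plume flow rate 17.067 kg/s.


H - z = 5.762 m
t = 1.2 * 320.785 * 5.762 / 17.067 = 129.96 s

129.96 s


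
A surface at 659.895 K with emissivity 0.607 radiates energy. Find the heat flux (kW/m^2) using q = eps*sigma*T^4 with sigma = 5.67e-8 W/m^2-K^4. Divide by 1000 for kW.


T^4 = 1.8963e+11
q = 0.607 * 5.67e-8 * 1.8963e+11 / 1000 = 6.5264 kW/m^2

6.5264 kW/m^2


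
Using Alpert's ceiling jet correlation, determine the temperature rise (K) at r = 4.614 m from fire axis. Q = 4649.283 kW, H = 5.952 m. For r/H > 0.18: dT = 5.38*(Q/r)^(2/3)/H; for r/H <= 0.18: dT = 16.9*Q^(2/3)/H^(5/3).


r/H = 4.614 / 5.952 = 0.77520
r/H > 0.18, so dT = 5.38*(Q/r)^(2/3)/H
Q/r = 1007.6
(Q/r)^(2/3) = 100.51
dT = 5.38 * 100.51 / 5.952 = 90.850 K

90.850 K


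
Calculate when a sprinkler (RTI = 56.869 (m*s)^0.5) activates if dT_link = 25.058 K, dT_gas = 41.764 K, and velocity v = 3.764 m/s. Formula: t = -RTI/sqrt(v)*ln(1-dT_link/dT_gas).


dT_link/dT_gas = 0.59999
ln(1 - 0.59999) = -0.91627
t = -56.869 / sqrt(3.764) * -0.91627 = 26.858 s

26.858 s


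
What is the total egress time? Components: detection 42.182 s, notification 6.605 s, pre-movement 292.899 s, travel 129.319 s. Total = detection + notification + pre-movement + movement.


Total = 42.182 + 6.605 + 292.899 + 129.319 = 471.005 s

471.005 s


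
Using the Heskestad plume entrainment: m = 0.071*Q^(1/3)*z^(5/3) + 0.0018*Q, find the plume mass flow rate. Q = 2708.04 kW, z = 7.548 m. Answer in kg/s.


Q^(1/3) = 13.939
z^(5/3) = 29.044
First term = 0.071 * 13.939 * 29.044 = 28.743
Second term = 0.0018 * 2708.04 = 4.8745
m = 33.617 kg/s

33.617 kg/s


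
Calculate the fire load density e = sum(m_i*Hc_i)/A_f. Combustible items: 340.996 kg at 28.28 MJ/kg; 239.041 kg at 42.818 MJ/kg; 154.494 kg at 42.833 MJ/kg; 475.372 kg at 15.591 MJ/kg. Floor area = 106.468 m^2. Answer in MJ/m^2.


Total energy = 340.996*28.28 + 239.041*42.818 + 154.494*42.833 + 475.372*15.591
= 9643.367 + 10235.26 + 6617.442 + 7411.525
= 33907.59 MJ
e = 33907.59 / 106.468 = 318.48 MJ/m^2

318.48 MJ/m^2


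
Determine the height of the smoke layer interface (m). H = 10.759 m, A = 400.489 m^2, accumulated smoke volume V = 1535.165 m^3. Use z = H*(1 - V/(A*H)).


V/(A*H) = 0.35628
1 - 0.35628 = 0.64372
z = 10.759 * 0.64372 = 6.9258 m

6.9258 m


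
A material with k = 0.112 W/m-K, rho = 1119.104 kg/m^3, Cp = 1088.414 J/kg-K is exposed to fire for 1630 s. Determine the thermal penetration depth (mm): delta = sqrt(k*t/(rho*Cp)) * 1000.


alpha = 0.112 / (1119.104 * 1088.414) = 9.1950e-08 m^2/s
alpha * t = 0.00014988
delta = sqrt(0.00014988) * 1000 = 12.243 mm

12.243 mm


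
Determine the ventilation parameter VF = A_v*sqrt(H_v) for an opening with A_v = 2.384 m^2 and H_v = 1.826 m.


sqrt(H_v) = 1.3513
VF = 2.384 * 1.3513 = 3.2215 m^(5/2)

3.2215 m^(5/2)


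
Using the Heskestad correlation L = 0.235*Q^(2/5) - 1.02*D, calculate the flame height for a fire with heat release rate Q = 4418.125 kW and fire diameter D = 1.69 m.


Q^(2/5) = 28.714
0.235 * Q^(2/5) = 6.7478
1.02 * D = 1.7238
L = 5.0240 m

5.0240 m


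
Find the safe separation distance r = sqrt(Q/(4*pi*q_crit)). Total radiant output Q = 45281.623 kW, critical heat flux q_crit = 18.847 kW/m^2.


4*pi*q_crit = 236.84
Q/(4*pi*q_crit) = 191.19
r = sqrt(191.19) = 13.827 m

13.827 m


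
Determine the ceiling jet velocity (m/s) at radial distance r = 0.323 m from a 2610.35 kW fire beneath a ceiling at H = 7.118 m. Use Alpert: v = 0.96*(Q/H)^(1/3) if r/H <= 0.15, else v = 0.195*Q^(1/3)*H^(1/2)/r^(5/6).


r/H = 0.323 / 7.118 = 0.045378
r/H <= 0.15, so v = 0.96*(Q/H)^(1/3)
Q/H = 366.73
(Q/H)^(1/3) = 7.1578
v = 0.96 * 7.1578 = 6.8715 m/s

6.8715 m/s


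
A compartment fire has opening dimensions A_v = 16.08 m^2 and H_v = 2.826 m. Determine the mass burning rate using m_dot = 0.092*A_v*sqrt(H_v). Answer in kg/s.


sqrt(H_v) = 1.6811
m_dot = 0.092 * 16.08 * 1.6811 = 2.4869 kg/s

2.4869 kg/s


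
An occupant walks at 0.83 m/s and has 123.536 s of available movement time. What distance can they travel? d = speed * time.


d = 0.83 * 123.536 = 102.53 m

102.53 m


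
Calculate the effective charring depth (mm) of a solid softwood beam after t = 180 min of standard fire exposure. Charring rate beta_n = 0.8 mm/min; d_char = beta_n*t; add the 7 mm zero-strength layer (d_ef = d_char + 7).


d_char = 0.8 * 180 = 144 mm
d_ef = 144 + 1.0*7 = 151 mm

151 mm


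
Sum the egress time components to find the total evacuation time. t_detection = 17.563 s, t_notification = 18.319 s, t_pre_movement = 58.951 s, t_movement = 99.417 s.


Total = 17.563 + 18.319 + 58.951 + 99.417 = 194.25 s

194.25 s


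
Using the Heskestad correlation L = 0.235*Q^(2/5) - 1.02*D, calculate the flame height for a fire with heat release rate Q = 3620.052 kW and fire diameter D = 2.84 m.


Q^(2/5) = 26.515
0.235 * Q^(2/5) = 6.2309
1.02 * D = 2.8968
L = 3.3341 m

3.3341 m


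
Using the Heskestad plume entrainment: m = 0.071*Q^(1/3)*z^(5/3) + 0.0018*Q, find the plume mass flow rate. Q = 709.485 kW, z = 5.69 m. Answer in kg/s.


Q^(1/3) = 8.9190
z^(5/3) = 18.135
First term = 0.071 * 8.9190 * 18.135 = 11.484
Second term = 0.0018 * 709.485 = 1.2771
m = 12.761 kg/s

12.761 kg/s


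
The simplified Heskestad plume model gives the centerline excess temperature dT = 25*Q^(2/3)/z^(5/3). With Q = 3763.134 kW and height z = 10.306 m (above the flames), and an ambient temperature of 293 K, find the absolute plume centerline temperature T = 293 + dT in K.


Q^(2/3) = 241.94
z^(5/3) = 48.807
dT = 25 * 241.94 / 48.807 = 123.92 K
T = 293 + 123.92 = 416.92 K

416.92 K


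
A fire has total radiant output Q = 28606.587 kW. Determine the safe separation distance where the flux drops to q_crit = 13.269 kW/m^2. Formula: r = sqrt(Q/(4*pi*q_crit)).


4*pi*q_crit = 166.74
Q/(4*pi*q_crit) = 171.56
r = sqrt(171.56) = 13.098 m

13.098 m


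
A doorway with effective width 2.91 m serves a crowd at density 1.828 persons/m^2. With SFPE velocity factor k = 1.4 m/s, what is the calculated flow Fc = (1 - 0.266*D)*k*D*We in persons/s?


1 - 0.266*D = 1 - 0.266*1.828 = 0.51375
Fs = 0.51375 * 1.4 * 1.828 = 1.3148 persons/(s*m)
Fc = 1.3148 * 2.91 = 3.8261 persons/s

3.8261 persons/s


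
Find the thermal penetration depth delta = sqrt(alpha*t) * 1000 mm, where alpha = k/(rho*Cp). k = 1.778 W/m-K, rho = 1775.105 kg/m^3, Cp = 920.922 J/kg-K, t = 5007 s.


alpha = 1.778 / (1775.105 * 920.922) = 1.0876e-06 m^2/s
alpha * t = 0.0054458
delta = sqrt(0.0054458) * 1000 = 73.796 mm

73.796 mm


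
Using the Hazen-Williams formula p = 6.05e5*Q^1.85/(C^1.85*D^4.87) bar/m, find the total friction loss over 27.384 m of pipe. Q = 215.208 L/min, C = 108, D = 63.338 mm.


Q^1.85 = 20691
C^1.85 = 5778.8
D^4.87 = 5.9444e+08
p/m = 0.0036442 bar/m
p_total = 0.0036442 * 27.384 = 0.099793 bar

0.099793 bar


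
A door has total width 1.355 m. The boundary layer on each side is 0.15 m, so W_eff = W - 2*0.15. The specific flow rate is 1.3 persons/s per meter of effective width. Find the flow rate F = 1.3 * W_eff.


W_eff = 1.355 - 0.30 = 1.055 m
F = 1.3 * 1.055 = 1.3715 persons/s

1.3715 persons/s


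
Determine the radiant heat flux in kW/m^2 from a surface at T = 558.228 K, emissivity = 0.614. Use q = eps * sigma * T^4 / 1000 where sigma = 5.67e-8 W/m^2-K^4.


T^4 = 9.7106e+10
q = 0.614 * 5.67e-8 * 9.7106e+10 / 1000 = 3.3806 kW/m^2

3.3806 kW/m^2


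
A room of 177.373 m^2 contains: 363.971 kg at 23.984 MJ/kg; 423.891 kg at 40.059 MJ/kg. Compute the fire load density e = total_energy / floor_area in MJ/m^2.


Total energy = 363.971*23.984 + 423.891*40.059
= 8729.480 + 16980.65
= 25710.13 MJ
e = 25710.13 / 177.373 = 144.95 MJ/m^2

144.95 MJ/m^2


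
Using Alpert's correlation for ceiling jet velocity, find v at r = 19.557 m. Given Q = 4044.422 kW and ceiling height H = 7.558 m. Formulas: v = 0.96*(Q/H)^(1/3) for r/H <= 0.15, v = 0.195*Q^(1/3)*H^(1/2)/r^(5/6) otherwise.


r/H = 19.557 / 7.558 = 2.5876
r/H > 0.15, so v = 0.195*Q^(1/3)*H^(1/2)/r^(5/6)
Q^(1/3) = 15.933
H^(1/2) = 2.7492
r^(5/6) = 11.915
v = 0.195 * 15.933 * 2.7492 / 11.915 = 0.71687 m/s

0.71687 m/s


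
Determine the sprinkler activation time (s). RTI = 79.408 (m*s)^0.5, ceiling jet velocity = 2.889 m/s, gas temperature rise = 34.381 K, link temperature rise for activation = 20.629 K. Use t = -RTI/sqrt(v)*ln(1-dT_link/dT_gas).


dT_link/dT_gas = 0.60001
ln(1 - 0.60001) = -0.91632
t = -79.408 / sqrt(2.889) * -0.91632 = 42.809 s

42.809 s


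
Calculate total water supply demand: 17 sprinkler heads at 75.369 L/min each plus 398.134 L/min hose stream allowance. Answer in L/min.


Sprinkler demand = 17 * 75.369 = 1281.273 L/min
Total = 1281.273 + 398.134 = 1679.407 L/min

1679.407 L/min


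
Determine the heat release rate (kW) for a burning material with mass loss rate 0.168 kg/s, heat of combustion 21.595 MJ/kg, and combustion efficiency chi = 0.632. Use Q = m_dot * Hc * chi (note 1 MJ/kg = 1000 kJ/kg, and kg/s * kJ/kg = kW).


Hc = 21.595 MJ/kg = 21.595 * 1000 kJ/kg = 21595 kJ/kg
Q = 0.168 kg/s * 21595 kJ/kg * 0.632 = 2292.9 kW

2292.9 kW


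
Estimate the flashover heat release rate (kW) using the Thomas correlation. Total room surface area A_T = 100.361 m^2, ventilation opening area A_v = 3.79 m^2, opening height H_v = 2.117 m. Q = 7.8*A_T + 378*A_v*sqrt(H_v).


7.8*A_T = 782.82
sqrt(H_v) = 1.4550
378*A_v*sqrt(H_v) = 2084.4
Q = 782.82 + 2084.4 = 2867.3 kW

2867.3 kW


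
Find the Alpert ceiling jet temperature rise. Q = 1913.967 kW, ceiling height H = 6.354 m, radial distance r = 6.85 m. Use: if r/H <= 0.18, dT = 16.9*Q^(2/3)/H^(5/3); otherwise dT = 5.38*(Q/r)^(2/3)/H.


r/H = 6.85 / 6.354 = 1.0781
r/H > 0.18, so dT = 5.38*(Q/r)^(2/3)/H
Q/r = 279.41
(Q/r)^(2/3) = 42.739
dT = 5.38 * 42.739 / 6.354 = 36.188 K

36.188 K


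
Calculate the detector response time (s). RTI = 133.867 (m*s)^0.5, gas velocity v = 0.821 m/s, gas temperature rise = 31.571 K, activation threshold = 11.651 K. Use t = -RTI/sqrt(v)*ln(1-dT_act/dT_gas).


dT_act/dT_gas = 0.36904
ln(1 - 0.36904) = -0.46051
t = -133.867 / sqrt(0.821) * -0.46051 = 68.037 s

68.037 s


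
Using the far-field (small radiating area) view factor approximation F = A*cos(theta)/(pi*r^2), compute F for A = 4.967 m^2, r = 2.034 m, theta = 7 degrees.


cos(7 deg) = 0.99255
pi*r^2 = 12.997
F = 4.967 * 0.99255 / 12.997 = 0.37931

0.37931


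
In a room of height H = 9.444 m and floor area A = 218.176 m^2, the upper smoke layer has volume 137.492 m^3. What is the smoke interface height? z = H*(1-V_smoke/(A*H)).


V/(A*H) = 0.066729
1 - 0.066729 = 0.93327
z = 9.444 * 0.93327 = 8.8138 m

8.8138 m


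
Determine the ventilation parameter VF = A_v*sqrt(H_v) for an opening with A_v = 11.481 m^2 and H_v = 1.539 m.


sqrt(H_v) = 1.2406
VF = 11.481 * 1.2406 = 14.243 m^(5/2)

14.243 m^(5/2)


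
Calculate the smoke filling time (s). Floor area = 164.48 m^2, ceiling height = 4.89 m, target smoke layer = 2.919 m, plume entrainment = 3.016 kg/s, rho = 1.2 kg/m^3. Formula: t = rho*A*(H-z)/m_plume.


H - z = 1.971 m
t = 1.2 * 164.48 * 1.971 / 3.016 = 128.99 s

128.99 s


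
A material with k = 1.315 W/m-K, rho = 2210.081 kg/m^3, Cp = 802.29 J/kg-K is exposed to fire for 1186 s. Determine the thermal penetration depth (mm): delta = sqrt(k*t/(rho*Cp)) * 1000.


alpha = 1.315 / (2210.081 * 802.29) = 7.4163e-07 m^2/s
alpha * t = 0.00087957
delta = sqrt(0.00087957) * 1000 = 29.658 mm

29.658 mm


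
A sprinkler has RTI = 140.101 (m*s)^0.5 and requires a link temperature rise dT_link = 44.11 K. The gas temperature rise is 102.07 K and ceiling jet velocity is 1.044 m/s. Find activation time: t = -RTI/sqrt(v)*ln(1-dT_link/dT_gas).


dT_link/dT_gas = 0.43215
ln(1 - 0.43215) = -0.56591
t = -140.101 / sqrt(1.044) * -0.56591 = 77.595 s

77.595 s


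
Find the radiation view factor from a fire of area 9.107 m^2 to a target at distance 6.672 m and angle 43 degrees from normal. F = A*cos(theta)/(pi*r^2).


cos(43 deg) = 0.73135
pi*r^2 = 139.85
F = 9.107 * 0.73135 / 139.85 = 0.047626

0.047626


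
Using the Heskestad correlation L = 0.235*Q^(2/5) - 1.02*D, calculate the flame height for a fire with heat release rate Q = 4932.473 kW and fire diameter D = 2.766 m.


Q^(2/5) = 30.007
0.235 * Q^(2/5) = 7.0517
1.02 * D = 2.8213
L = 4.2304 m

4.2304 m


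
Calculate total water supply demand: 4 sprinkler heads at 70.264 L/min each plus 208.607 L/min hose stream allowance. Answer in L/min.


Sprinkler demand = 4 * 70.264 = 281.056 L/min
Total = 281.056 + 208.607 = 489.663 L/min

489.663 L/min


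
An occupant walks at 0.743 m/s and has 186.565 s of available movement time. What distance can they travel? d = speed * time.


d = 0.743 * 186.565 = 138.62 m

138.62 m


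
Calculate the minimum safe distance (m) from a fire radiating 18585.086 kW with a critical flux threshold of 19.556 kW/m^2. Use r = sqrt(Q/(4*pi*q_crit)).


4*pi*q_crit = 245.75
Q/(4*pi*q_crit) = 75.627
r = sqrt(75.627) = 8.6964 m

8.6964 m


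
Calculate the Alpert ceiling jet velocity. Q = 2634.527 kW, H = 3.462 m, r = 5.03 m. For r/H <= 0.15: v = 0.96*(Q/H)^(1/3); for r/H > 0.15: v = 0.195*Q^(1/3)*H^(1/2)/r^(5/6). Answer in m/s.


r/H = 5.03 / 3.462 = 1.4529
r/H > 0.15, so v = 0.195*Q^(1/3)*H^(1/2)/r^(5/6)
Q^(1/3) = 13.811
H^(1/2) = 1.8606
r^(5/6) = 3.8427
v = 0.195 * 13.811 * 1.8606 / 3.8427 = 1.3040 m/s

1.3040 m/s


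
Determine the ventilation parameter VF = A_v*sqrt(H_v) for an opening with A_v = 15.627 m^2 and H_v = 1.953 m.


sqrt(H_v) = 1.3975
VF = 15.627 * 1.3975 = 21.839 m^(5/2)

21.839 m^(5/2)


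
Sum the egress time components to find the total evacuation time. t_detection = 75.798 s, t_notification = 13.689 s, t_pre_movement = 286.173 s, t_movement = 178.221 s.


Total = 75.798 + 13.689 + 286.173 + 178.221 = 553.881 s

553.881 s


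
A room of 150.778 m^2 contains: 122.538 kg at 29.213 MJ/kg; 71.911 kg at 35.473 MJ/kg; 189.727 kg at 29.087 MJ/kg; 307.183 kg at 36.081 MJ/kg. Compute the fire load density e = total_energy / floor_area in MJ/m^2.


Total energy = 122.538*29.213 + 71.911*35.473 + 189.727*29.087 + 307.183*36.081
= 3579.703 + 2550.899 + 5518.589 + 11083.47
= 22732.66 MJ
e = 22732.66 / 150.778 = 150.77 MJ/m^2

150.77 MJ/m^2


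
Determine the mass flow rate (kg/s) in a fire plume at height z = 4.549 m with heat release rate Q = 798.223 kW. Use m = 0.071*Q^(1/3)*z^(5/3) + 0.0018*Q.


Q^(1/3) = 9.2763
z^(5/3) = 12.489
First term = 0.071 * 9.2763 * 12.489 = 8.2254
Second term = 0.0018 * 798.223 = 1.4368
m = 9.6623 kg/s

9.6623 kg/s


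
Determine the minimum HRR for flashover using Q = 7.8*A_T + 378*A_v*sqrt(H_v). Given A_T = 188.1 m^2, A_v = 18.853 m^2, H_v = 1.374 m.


7.8*A_T = 1467.18
sqrt(H_v) = 1.1722
378*A_v*sqrt(H_v) = 8353.4
Q = 1467.18 + 8353.4 = 9820.6 kW

9820.6 kW


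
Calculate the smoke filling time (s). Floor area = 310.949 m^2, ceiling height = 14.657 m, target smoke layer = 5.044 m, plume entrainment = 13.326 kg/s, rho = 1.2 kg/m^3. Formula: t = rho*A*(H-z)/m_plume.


H - z = 9.613 m
t = 1.2 * 310.949 * 9.613 / 13.326 = 269.17 s

269.17 s


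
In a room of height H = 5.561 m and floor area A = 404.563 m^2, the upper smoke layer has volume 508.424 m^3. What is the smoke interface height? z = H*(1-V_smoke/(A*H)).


V/(A*H) = 0.22599
1 - 0.22599 = 0.77401
z = 5.561 * 0.77401 = 4.3043 m

4.3043 m


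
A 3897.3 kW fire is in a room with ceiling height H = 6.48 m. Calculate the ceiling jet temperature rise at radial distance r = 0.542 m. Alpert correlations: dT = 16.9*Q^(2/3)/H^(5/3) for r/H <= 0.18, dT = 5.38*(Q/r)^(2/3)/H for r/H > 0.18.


r/H = 0.542 / 6.48 = 0.083642
r/H <= 0.18, so dT = 16.9*Q^(2/3)/H^(5/3)
Q^(2/3) = 247.65
H^(5/3) = 22.523
dT = 16.9 * 247.65 / 22.523 = 185.83 K

185.83 K


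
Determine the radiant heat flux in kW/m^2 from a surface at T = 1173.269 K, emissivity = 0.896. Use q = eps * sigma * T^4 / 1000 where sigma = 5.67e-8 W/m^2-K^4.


T^4 = 1.8949e+12
q = 0.896 * 5.67e-8 * 1.8949e+12 / 1000 = 96.268 kW/m^2

96.268 kW/m^2


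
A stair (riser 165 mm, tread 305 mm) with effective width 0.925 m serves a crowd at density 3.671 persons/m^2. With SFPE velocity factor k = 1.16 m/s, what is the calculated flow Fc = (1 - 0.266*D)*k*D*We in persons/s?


1 - 0.266*D = 1 - 0.266*3.671 = 0.023514
Fs = 0.023514 * 1.16 * 3.671 = 0.10013 persons/(s*m)
Fc = 0.10013 * 0.925 = 0.092621 persons/s

0.092621 persons/s


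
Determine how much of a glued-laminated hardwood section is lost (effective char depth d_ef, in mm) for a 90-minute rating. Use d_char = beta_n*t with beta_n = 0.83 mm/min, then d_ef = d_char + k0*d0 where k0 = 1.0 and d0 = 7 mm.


d_char = 0.83 * 90 = 74.7 mm
d_ef = 74.7 + 1.0*7 = 81.7 mm

81.7 mm


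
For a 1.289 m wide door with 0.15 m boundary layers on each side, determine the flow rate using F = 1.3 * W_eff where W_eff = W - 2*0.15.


W_eff = 1.289 - 0.30 = 0.989 m
F = 1.3 * 0.989 = 1.2857 persons/s

1.2857 persons/s


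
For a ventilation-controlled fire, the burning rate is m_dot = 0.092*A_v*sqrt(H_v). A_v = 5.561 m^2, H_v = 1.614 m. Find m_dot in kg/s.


sqrt(H_v) = 1.2704
m_dot = 0.092 * 5.561 * 1.2704 = 0.64997 kg/s

0.64997 kg/s
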